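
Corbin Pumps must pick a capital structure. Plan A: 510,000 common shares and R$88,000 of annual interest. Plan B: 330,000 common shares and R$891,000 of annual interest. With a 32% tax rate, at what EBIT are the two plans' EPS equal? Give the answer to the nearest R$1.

Set EPS_A = EPS_B: (EBIT − R$88,000)(1 − 0.32) ÷ 510,000 = (EBIT − R$891,000)(1 − 0.32) ÷ 330,000.
Cancelling (1 − t) and cross-multiplying: 330,000·(EBIT − 88,000) = 510,000·(EBIT − 891,000).
EBIT × (510,000 − 330,000) = 891,000 × 510,000 − 88,000 × 330,000 = 425,370,000,000, so EBIT = 425,370,000,000 ÷ 180,000 = 2,363,166.67.

R$2,363,167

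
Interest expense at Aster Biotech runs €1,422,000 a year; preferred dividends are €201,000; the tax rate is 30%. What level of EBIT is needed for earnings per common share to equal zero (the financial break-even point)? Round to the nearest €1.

Preferred dividends are paid after tax, so their pre-tax equivalent is €201,000 ÷ (1 − 0.30) = €287,142.86.
Financial break-even EBIT = interest + D_p ÷ (1 − t) = €1,422,000 + €287,142.86 = €1,709,142.86.

€1,709,143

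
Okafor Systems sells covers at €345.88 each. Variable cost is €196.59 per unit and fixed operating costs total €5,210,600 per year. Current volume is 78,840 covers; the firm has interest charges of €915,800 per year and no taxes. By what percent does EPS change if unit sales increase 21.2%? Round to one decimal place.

+44.2%

Total contribution margin = 78,840 × €149.29 = €11,770,023.60.
EBIT = €11,770,023.60 − €5,210,600 = €6,559,423.60.
Interest = €915,800.00, so EBIT − I = €5,643,623.60.
DCL = total CM / (EBIT − I) = €11,770,023.60 / €5,643,623.60 = 2.0855.
%ΔEPS = DCL × %ΔSales = 2.0855 × +21.2% = +44.2%.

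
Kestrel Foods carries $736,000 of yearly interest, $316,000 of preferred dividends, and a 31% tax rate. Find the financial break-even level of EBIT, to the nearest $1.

$1,193,971

Grossing the preferred dividend up to pre-tax terms: $316,000 / (1 − 0.31) = $457,971.01.
EPS = 0 when EBIT covers interest plus the pre-tax preferred burden: $736,000 + $457,971.01 = $1,193,971.01.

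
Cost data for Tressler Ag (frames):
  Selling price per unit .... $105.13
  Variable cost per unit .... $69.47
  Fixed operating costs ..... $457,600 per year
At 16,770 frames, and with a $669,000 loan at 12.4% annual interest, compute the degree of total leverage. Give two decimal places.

Contribution at this volume is 16,770 × $35.66 = $598,018.20.
EBIT = $598,018.20 − $457,600 = $140,418.20. Interest = $82,956.00, so EBIT − I = $57,462.20.
Degree of total leverage = total CM / (EBIT − interest) = $598,018.20 / $57,462.20 = 10.4072.

10.41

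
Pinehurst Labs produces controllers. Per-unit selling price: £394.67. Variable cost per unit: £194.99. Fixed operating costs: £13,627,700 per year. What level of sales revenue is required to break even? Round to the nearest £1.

Contribution margin per unit = £394.67 − £194.99 = £199.68, a CM ratio of £199.68 ÷ £394.67 = 0.5059.
Break-even sales = FC ÷ CM ratio = £13,627,700 × £394.67 / £199.68 = £26,935,318.

£26,935,318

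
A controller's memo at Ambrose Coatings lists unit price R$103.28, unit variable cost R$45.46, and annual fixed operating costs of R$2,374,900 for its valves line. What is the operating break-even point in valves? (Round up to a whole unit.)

41,075 valves

Contribution margin per unit = R$103.28 − R$45.46 = R$57.82.
Break-even volume = fixed costs ÷ CM per unit = R$2,374,900 ÷ R$57.82 = 41,074.02, so 41,075 valves.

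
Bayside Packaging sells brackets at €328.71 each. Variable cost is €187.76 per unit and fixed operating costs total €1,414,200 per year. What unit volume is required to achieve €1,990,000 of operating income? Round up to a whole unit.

Unit CM = price − variable cost = €328.71 − €187.76 = €140.95.
Required volume = (fixed costs + target profit) ÷ CM = (€1,414,200 + €1,990,000) ÷ €140.95 = 24,151.83, so 24,152 brackets.

24,152 brackets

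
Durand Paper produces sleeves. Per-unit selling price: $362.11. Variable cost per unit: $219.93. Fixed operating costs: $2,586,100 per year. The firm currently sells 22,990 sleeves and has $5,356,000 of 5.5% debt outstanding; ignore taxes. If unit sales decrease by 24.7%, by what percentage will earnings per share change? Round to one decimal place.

-208.1%

At 22,990 units, contribution = 22,990 × $142.18 = $3,268,718.20.
EBIT = $3,268,718.20 − $2,586,100 = $682,618.20.
Interest = $294,580.00, so EBIT − I = $388,038.20.
DCL = total CM / (EBIT − I) = $3,268,718.20 / $388,038.20 = 8.4237.
%ΔEPS = DCL × %ΔSales = 8.4237 × -24.7% = -208.1%.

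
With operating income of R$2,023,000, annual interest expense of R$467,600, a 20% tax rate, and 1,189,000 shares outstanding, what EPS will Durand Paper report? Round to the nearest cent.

Interest = R$467,600.00, so EBT = R$2,023,000 − R$467,600.00 = R$1,555,400.00.
After tax at 20%: net income = R$1,555,400.00 × 0.80 = R$1,244,320.00.
Per share: R$1,244,320.00 / 1,189,000 shares = R$1.05.

R$1.05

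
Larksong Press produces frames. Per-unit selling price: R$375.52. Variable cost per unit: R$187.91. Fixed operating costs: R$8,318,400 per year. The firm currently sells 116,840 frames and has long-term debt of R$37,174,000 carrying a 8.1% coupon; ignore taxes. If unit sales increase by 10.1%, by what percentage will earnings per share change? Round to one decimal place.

+20.9%

At 116,840 units, contribution = 116,840 × R$187.61 = R$21,920,352.40.
EBIT = R$21,920,352.40 − R$8,318,400 = R$13,601,952.40.
Interest = R$3,011,094.00, so EBIT − I = R$10,590,858.40.
DCL = total CM / (EBIT − I) = R$21,920,352.40 / R$10,590,858.40 = 2.0697.
EPS therefore changes by 2.0697 × (+10.1%) = +20.9%.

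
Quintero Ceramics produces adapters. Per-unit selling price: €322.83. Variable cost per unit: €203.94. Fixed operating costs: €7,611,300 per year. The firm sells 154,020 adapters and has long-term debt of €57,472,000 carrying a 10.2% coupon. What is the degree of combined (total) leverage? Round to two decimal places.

3.78

At 154,020 units, contribution = 154,020 × €118.89 = €18,311,437.80.
Subtracting fixed costs: EBIT = €18,311,437.80 − €7,611,300 = €10,700,137.80. Interest = €5,862,144.00.
DOL = €18,311,437.80 ÷ €10,700,137.80 = 1.7113; DFL = €10,700,137.80 ÷ €4,837,993.80 = 2.2117.
Combined leverage = 1.7113 × 2.2117 = 3.7849.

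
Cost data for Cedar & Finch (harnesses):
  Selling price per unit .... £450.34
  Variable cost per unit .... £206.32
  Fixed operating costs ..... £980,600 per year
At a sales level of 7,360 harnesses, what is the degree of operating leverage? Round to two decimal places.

Total contribution margin = 7,360 × £244.02 = £1,795,987.20.
Operating income = contribution − fixed costs = £1,795,987.20 − £980,600 = £815,387.20.
DOL = contribution ÷ EBIT = £1,795,987.20 ÷ £815,387.20 = 2.2026.

2.20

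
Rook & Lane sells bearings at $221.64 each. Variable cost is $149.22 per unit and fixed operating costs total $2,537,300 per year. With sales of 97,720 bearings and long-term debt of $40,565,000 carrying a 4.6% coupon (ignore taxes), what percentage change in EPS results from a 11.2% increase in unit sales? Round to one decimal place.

+29.6%

Total contribution margin = 97,720 × $72.42 = $7,076,882.40.
Operating income = contribution − fixed costs = $7,076,882.40 − $2,537,300 = $4,539,582.40.
Interest = $1,865,990.00, so EBIT − I = $2,673,592.40.
DCL = total CM / (EBIT − I) = $7,076,882.40 / $2,673,592.40 = 2.6470.
%ΔEPS = DCL × %ΔSales = 2.6470 × +11.2% = +29.6%.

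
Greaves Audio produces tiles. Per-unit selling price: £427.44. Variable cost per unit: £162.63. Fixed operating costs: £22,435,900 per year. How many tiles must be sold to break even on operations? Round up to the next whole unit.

84,725 tiles

Each unit contributes £427.44 − £162.63 = £264.81.
Units to break even: £22,435,900 ÷ £264.81 = 84,724.52, rounded up to 84,725.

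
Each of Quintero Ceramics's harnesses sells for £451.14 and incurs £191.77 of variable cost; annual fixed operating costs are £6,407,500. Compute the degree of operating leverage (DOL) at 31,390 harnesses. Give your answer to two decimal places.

4.69

At 31,390 units, contribution = 31,390 × £259.37 = £8,141,624.30.
Operating income = contribution − fixed costs = £8,141,624.30 − £6,407,500 = £1,734,124.30.
Degree of operating leverage = £8,141,624.30 / £1,734,124.30 = 4.6949.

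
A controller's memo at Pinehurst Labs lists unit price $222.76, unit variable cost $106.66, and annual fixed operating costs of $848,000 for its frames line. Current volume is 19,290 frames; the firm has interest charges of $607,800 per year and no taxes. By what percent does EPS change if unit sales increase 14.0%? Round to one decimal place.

Contribution at this volume is 19,290 × $116.10 = $2,239,569.00.
Operating income = contribution − fixed costs = $2,239,569.00 − $848,000 = $1,391,569.00.
Interest = $607,800.00, so EBIT − I = $783,769.00.
Degree of combined leverage = contribution ÷ (EBIT − I) = $2,239,569.00 ÷ $783,769.00 = 2.8574.
%ΔEPS = DCL × %ΔSales = 2.8574 × +14.0% = +40.0%.

+40.0%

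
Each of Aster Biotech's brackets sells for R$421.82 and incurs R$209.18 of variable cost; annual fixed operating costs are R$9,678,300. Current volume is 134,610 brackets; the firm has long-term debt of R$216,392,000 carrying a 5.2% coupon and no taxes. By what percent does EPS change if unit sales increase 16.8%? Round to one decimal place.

+62.5%

Total contribution margin = 134,610 × R$212.64 = R$28,623,470.40.
Subtracting fixed costs: EBIT = R$28,623,470.40 − R$9,678,300 = R$18,945,170.40.
After interest of R$11,252,384.00, pre-tax earnings = R$7,692,786.40.
Degree of combined leverage = contribution ÷ (EBIT − I) = R$28,623,470.40 ÷ R$7,692,786.40 = 3.7208.
%ΔEPS = DCL × %ΔSales = 3.7208 × +16.8% = +62.5%.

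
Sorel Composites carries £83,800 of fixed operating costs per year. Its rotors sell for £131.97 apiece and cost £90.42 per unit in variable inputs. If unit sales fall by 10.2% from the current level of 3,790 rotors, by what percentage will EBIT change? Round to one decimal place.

Total contribution margin = 3,790 × £41.55 = £157,474.50.
EBIT = £157,474.50 − £83,800 = £73,674.50.
Degree of operating leverage = £157,474.50 / £73,674.50 = 2.1374.
%ΔEBIT = DOL × %ΔSales = 2.1374 × -10.2% = -21.8%.

-21.8%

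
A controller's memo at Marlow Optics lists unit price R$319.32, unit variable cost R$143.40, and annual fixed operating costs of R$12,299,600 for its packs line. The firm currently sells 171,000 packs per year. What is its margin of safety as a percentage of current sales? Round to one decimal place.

59.1%

Contribution margin per unit = R$319.32 − R$143.40 = R$175.92. Break-even units = R$12,299,600 ÷ R$175.92 = 69,915.87; break-even revenue = 69,915.87 × R$319.32 = R$22,325,535.88.
Actual sales revenue = 171,000 × R$319.32 = R$54,603,720.00.
Margin of safety = (R$54,603,720.00 − R$22,325,535.88) ÷ R$54,603,720.00 = 59.1%.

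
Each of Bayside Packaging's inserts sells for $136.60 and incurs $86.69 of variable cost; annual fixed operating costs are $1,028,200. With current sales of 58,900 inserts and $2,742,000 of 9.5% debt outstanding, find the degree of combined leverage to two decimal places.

Total contribution margin = 58,900 × $49.91 = $2,939,699.00.
Operating income = contribution − fixed costs = $2,939,699.00 − $1,028,200 = $1,911,499.00. Interest = $260,490.00, so EBIT − I = $1,651,009.00.
Degree of total leverage = total CM / (EBIT − interest) = $2,939,699.00 / $1,651,009.00 = 1.7805.

1.78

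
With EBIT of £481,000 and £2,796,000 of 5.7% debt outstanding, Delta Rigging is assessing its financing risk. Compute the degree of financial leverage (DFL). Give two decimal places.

Annual interest charges come to £159,372.00.
DFL = EBIT ÷ (EBIT − I) = £481,000 ÷ (£481,000 − £159,372.00) = £481,000 ÷ £321,628.00 = 1.4955.

1.50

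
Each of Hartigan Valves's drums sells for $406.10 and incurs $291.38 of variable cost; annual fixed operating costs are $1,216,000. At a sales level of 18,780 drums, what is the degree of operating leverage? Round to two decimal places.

2.30

At 18,780 units, contribution = 18,780 × $114.72 = $2,154,441.60.
EBIT = $2,154,441.60 − $1,216,000 = $938,441.60.
Degree of operating leverage = $2,154,441.60 / $938,441.60 = 2.2958.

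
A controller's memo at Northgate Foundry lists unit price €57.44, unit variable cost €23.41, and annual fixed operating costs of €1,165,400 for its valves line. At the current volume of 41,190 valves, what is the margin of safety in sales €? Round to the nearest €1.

€398,849

Unit CM = price − variable cost = €57.44 − €23.41 = €34.03. Break-even units = €1,165,400 ÷ €34.03 = 34,246.25; break-even revenue = 34,246.25 × €57.44 = €1,967,104.79.
Actual sales revenue = 41,190 × €57.44 = €2,365,953.60.
Margin of safety = €2,365,953.60 − €1,967,104.79 = €398,849.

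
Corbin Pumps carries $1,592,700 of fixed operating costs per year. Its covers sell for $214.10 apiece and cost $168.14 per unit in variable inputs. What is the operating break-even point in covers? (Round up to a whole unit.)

Unit CM = price − variable cost = $214.10 − $168.14 = $45.96.
Units to break even: $1,592,700 ÷ $45.96 = 34,654.05, rounded up to 34,655.

34,655 covers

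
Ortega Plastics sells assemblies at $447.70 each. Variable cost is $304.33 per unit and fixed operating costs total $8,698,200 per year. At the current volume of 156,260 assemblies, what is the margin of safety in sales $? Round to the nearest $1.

$42,795,824

Each unit contributes $447.70 − $304.33 = $143.37. Break-even units = $8,698,200 ÷ $143.37 = 60,669.60; break-even revenue = 60,669.60 × $447.70 = $27,161,778.20.
Actual sales revenue = 156,260 × $447.70 = $69,957,602.00.
Margin of safety = $69,957,602.00 − $27,161,778.20 = $42,795,824.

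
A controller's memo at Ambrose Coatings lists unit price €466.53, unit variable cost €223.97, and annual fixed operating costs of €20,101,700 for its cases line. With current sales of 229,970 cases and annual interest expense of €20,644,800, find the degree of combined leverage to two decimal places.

Total contribution margin = 229,970 × €242.56 = €55,781,523.20.
Operating income = contribution − fixed costs = €55,781,523.20 − €20,101,700 = €35,679,823.20. Interest = €20,644,800.00, so EBIT − I = €15,035,023.20.
DCL = contribution ÷ (EBIT − I) = €55,781,523.20 ÷ €15,035,023.20 = 3.7101.

3.71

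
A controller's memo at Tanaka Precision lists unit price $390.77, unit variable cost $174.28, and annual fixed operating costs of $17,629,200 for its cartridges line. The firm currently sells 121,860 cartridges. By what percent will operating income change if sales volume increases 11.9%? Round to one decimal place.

At 121,860 units, contribution = 121,860 × $216.49 = $26,381,471.40.
Operating income = contribution − fixed costs = $26,381,471.40 − $17,629,200 = $8,752,271.40.
Degree of operating leverage = $26,381,471.40 / $8,752,271.40 = 3.0142.
So EBIT moves 3.0142 × (+11.9%) = +35.9%.

+35.9%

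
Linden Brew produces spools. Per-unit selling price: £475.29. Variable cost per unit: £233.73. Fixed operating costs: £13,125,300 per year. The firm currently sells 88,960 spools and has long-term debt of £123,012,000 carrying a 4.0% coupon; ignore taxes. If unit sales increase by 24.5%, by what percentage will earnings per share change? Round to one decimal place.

At 88,960 units, contribution = 88,960 × £241.56 = £21,489,177.60.
Operating income = contribution − fixed costs = £21,489,177.60 − £13,125,300 = £8,363,877.60.
After interest of £4,920,480.00, pre-tax earnings = £3,443,397.60.
Degree of combined leverage = contribution ÷ (EBIT − I) = £21,489,177.60 ÷ £3,443,397.60 = 6.2407.
%ΔEPS = DCL × %ΔSales = 6.2407 × +24.5% = +152.9%.

+152.9%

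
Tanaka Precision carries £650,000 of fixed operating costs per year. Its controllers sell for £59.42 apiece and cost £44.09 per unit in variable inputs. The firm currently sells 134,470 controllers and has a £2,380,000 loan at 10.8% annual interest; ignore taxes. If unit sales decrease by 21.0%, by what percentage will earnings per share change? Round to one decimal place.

-37.5%

Contribution at this volume is 134,470 × £15.33 = £2,061,425.10.
Operating income = contribution − fixed costs = £2,061,425.10 − £650,000 = £1,411,425.10.
After interest of £257,040.00, pre-tax earnings = £1,154,385.10.
DCL = total CM / (EBIT − I) = £2,061,425.10 / £1,154,385.10 = 1.7857.
%ΔEPS = DCL × %ΔSales = 1.7857 × -21.0% = -37.5%.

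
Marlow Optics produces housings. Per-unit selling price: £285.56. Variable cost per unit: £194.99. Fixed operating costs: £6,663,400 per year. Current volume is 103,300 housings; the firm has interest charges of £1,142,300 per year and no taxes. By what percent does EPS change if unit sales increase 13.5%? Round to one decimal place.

Total contribution margin = 103,300 × £90.57 = £9,355,881.00.
Operating income = contribution − fixed costs = £9,355,881.00 − £6,663,400 = £2,692,481.00.
After interest of £1,142,300.00, pre-tax earnings = £1,550,181.00.
Degree of combined leverage = contribution ÷ (EBIT − I) = £9,355,881.00 ÷ £1,550,181.00 = 6.0353.
%ΔEPS = DCL × %ΔSales = 6.0353 × +13.5% = +81.5%.

+81.5%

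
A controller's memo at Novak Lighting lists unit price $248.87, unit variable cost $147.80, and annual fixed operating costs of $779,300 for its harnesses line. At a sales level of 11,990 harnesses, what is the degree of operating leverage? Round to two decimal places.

2.80

Contribution at this volume is 11,990 × $101.07 = $1,211,829.30.
EBIT = $1,211,829.30 − $779,300 = $432,529.30.
Degree of operating leverage = $1,211,829.30 / $432,529.30 = 2.8017.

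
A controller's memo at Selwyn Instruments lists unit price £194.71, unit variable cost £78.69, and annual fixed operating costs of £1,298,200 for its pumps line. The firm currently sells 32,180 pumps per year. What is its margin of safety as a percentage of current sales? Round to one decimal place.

65.2%

Unit CM = price − variable cost = £194.71 − £78.69 = £116.02. Break-even units = £1,298,200 ÷ £116.02 = 11,189.45; break-even revenue = 11,189.45 × £194.71 = £2,178,697.83.
Current sales = 32,180 × £194.71 = £6,265,767.80.
Margin of safety = (£6,265,767.80 − £2,178,697.83) ÷ £6,265,767.80 = 65.2%.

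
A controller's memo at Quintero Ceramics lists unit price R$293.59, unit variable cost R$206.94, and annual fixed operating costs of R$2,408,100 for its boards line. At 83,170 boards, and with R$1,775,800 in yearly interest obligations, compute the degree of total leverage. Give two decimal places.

2.38

Total contribution margin = 83,170 × R$86.65 = R$7,206,680.50.
Subtracting fixed costs: EBIT = R$7,206,680.50 − R$2,408,100 = R$4,798,580.50. Interest = R$1,775,800.00.
DOL = R$7,206,680.50 ÷ R$4,798,580.50 = 1.5018; DFL = R$4,798,580.50 ÷ R$3,022,780.50 = 1.5875.
DCL = DOL × DFL = 1.5018 × 1.5875 = 2.3841.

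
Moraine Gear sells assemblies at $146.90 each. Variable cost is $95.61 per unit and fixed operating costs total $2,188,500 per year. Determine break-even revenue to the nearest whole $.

$6,268,096

CM per unit = $146.90 − $95.61 = $51.29; CM ratio = $51.29 / $146.90 = 0.3491.
Break-even revenue = fixed costs × price ÷ CM = $2,188,500 × $146.90 ÷ $51.29 = $6,268,096.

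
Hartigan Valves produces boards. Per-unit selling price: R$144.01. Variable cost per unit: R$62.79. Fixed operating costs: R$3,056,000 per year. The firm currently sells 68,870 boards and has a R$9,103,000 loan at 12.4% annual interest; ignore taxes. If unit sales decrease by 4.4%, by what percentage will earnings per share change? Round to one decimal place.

At 68,870 units, contribution = 68,870 × R$81.22 = R$5,593,621.40.
EBIT = R$5,593,621.40 − R$3,056,000 = R$2,537,621.40.
Interest = R$1,128,772.00, so EBIT − I = R$1,408,849.40.
Degree of combined leverage = contribution ÷ (EBIT − I) = R$5,593,621.40 ÷ R$1,408,849.40 = 3.9703.
%ΔEPS = DCL × %ΔSales = 3.9703 × -4.4% = -17.5%.

-17.5%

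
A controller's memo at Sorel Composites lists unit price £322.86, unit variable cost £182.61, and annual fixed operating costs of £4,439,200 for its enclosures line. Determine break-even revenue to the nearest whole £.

CM per unit = £322.86 − £182.61 = £140.25; CM ratio = £140.25 / £322.86 = 0.4344.
Break-even revenue = fixed costs × price ÷ CM = £4,439,200 × £322.86 ÷ £140.25 = £10,219,181.

£10,219,181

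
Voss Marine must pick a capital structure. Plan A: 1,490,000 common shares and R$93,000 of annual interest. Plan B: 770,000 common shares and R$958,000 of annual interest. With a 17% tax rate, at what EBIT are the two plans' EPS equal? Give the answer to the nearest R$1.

At indifference, (EBIT − 93,000)(1 − t)/1,490,000 = (EBIT − 958,000)(1 − t)/770,000.
The (1 − t) factor cancels: (EBIT − 93,000) × 770,000 = (EBIT − 958,000) × 1,490,000.
EBIT × (1,490,000 − 770,000) = 958,000 × 1,490,000 − 93,000 × 770,000 = 1,355,810,000,000, so EBIT = 1,355,810,000,000 ÷ 720,000 = 1,883,069.44.

R$1,883,069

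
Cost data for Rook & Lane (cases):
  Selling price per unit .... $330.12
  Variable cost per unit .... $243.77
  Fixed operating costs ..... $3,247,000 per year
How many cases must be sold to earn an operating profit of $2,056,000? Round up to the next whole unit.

61,413 cases

Each unit contributes $330.12 − $243.77 = $86.35.
Required volume = (fixed costs + target profit) ÷ CM = ($3,247,000 + $2,056,000) ÷ $86.35 = 61,412.85, so 61,413 cases.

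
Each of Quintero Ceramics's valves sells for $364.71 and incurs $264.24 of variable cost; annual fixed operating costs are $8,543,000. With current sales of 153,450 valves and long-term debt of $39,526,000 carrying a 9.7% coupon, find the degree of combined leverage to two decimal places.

5.07

Contribution at this volume is 153,450 × $100.47 = $15,417,121.50.
Operating income = contribution − fixed costs = $15,417,121.50 − $8,543,000 = $6,874,121.50. Interest = $3,834,022.00, so EBIT − I = $3,040,099.50.
DCL = contribution ÷ (EBIT − I) = $15,417,121.50 ÷ $3,040,099.50 = 5.0713.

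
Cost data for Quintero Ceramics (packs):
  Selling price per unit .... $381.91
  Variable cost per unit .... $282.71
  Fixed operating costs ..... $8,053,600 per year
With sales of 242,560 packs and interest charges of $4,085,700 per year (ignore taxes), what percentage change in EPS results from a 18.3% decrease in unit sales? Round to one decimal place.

-36.9%

At 242,560 units, contribution = 242,560 × $99.20 = $24,061,952.00.
Subtracting fixed costs: EBIT = $24,061,952.00 − $8,053,600 = $16,008,352.00.
After interest of $4,085,700.00, pre-tax earnings = $11,922,652.00.
DCL = total CM / (EBIT − I) = $24,061,952.00 / $11,922,652.00 = 2.0182.
EPS therefore changes by 2.0182 × (-18.3%) = -36.9%.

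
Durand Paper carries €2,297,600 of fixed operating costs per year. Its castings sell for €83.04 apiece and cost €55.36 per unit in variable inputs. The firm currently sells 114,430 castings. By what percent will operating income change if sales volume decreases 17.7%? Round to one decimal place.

At 114,430 units, contribution = 114,430 × €27.68 = €3,167,422.40.
EBIT = €3,167,422.40 − €2,297,600 = €869,822.40.
So DOL = total CM / EBIT = €3,167,422.40 / €869,822.40 = 3.6415.
%ΔEBIT = DOL × %ΔSales = 3.6415 × -17.7% = -64.5%.

-64.5%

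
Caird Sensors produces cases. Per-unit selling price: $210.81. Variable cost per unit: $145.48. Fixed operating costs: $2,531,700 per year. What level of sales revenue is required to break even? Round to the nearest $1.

$8,169,412

CM per unit = $210.81 − $145.48 = $65.33; CM ratio = $65.33 / $210.81 = 0.3099.
Break-even sales = FC ÷ CM ratio = $2,531,700 × $210.81 / $65.33 = $8,169,412.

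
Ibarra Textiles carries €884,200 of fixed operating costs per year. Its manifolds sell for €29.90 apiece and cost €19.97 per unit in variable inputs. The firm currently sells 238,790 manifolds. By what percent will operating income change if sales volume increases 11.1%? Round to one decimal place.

Contribution at this volume is 238,790 × €9.93 = €2,371,184.70.
Subtracting fixed costs: EBIT = €2,371,184.70 − €884,200 = €1,486,984.70.
Degree of operating leverage = €2,371,184.70 / €1,486,984.70 = 1.5946.
So EBIT moves 1.5946 × (+11.1%) = +17.7%.

+17.7%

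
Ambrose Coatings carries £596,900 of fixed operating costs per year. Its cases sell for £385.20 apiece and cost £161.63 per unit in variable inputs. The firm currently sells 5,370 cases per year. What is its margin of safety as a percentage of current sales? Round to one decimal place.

Unit CM = price − variable cost = £385.20 − £161.63 = £223.57. Break-even units = £596,900 ÷ £223.57 = 2,669.86; break-even revenue = 2,669.86 × £385.20 = £1,028,429.04.
Current sales = 5,370 × £385.20 = £2,068,524.00.
Margin of safety = (£2,068,524.00 − £1,028,429.04) ÷ £2,068,524.00 = 50.3%.

50.3%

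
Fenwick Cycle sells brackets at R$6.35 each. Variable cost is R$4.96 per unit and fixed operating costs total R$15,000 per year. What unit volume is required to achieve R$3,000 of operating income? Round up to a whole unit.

Contribution margin per unit = R$6.35 − R$4.96 = R$1.39.
Units = (FC + target) / CM = (R$15,000 + R$3,000) / R$1.39 = 12,949.64, so 12,950 brackets.

12,950 brackets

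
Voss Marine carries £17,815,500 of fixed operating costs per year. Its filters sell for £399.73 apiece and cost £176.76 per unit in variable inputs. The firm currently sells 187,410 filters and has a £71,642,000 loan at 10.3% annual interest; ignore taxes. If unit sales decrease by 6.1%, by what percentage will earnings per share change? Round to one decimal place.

At 187,410 units, contribution = 187,410 × £222.97 = £41,786,807.70.
EBIT = £41,786,807.70 − £17,815,500 = £23,971,307.70.
After interest of £7,379,126.00, pre-tax earnings = £16,592,181.70.
DCL = total CM / (EBIT − I) = £41,786,807.70 / £16,592,181.70 = 2.5185.
EPS therefore changes by 2.5185 × (-6.1%) = -15.4%.

-15.4%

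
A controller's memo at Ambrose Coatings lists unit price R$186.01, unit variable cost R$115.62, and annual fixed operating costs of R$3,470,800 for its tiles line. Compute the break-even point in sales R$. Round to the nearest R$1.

CM per unit = R$186.01 − R$115.62 = R$70.39; CM ratio = R$70.39 / R$186.01 = 0.3784.
Break-even sales = FC ÷ CM ratio = R$3,470,800 × R$186.01 / R$70.39 = R$9,171,807.

R$9,171,807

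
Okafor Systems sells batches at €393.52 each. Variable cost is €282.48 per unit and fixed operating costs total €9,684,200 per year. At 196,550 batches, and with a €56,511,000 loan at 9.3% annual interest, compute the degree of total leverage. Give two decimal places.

Contribution at this volume is 196,550 × €111.04 = €21,824,912.00.
EBIT = €21,824,912.00 − €9,684,200 = €12,140,712.00. Interest = €5,255,523.00.
DOL = €21,824,912.00 ÷ €12,140,712.00 = 1.7977; DFL = €12,140,712.00 ÷ €6,885,189.00 = 1.7633.
Combined leverage = 1.7977 × 1.7633 = 3.1699.

3.17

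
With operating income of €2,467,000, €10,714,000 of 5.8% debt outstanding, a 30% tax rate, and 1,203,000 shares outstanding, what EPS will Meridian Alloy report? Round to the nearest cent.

€1.07

Interest = €621,412.00, so EBT = €2,467,000 − €621,412.00 = €1,845,588.00.
After tax at 30%: net income = €1,845,588.00 × 0.70 = €1,291,911.60.
Per share: €1,291,911.60 / 1,203,000 shares = €1.07.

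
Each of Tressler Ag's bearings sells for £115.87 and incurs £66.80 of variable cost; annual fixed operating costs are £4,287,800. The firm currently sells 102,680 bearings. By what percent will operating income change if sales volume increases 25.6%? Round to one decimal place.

Contribution at this volume is 102,680 × £49.07 = £5,038,507.60.
Operating income = contribution − fixed costs = £5,038,507.60 − £4,287,800 = £750,707.60.
DOL = contribution ÷ EBIT = £5,038,507.60 ÷ £750,707.60 = 6.7117.
%ΔEBIT = DOL × %ΔSales = 6.7117 × +25.6% = +171.8%.

+171.8%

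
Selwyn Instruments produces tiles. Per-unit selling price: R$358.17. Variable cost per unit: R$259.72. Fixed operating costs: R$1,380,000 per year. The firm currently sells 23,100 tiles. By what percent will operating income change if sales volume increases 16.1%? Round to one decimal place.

+40.9%

Contribution at this volume is 23,100 × R$98.45 = R$2,274,195.00.
EBIT = R$2,274,195.00 − R$1,380,000 = R$894,195.00.
So DOL = total CM / EBIT = R$2,274,195.00 / R$894,195.00 = 2.5433.
Operating income changes by 2.5433 × +16.1% = +40.9%.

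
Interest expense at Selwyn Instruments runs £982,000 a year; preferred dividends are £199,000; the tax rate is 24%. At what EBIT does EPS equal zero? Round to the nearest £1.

£1,243,842

Preferred dividends are paid after tax, so their pre-tax equivalent is £199,000 ÷ (1 − 0.24) = £261,842.11.
Financial break-even EBIT = interest + D_p ÷ (1 − t) = £982,000 + £261,842.11 = £1,243,842.11.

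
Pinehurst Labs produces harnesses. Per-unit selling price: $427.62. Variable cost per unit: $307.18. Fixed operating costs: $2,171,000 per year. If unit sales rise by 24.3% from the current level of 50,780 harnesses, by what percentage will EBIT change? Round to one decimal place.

+37.7%

At 50,780 units, contribution = 50,780 × $120.44 = $6,115,943.20.
EBIT = $6,115,943.20 − $2,171,000 = $3,944,943.20.
DOL = contribution ÷ EBIT = $6,115,943.20 ÷ $3,944,943.20 = 1.5503.
Operating income changes by 1.5503 × +24.3% = +37.7%.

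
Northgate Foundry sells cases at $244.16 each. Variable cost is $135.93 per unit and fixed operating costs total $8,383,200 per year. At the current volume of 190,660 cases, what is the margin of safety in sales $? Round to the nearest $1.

$27,639,579

Each unit contributes $244.16 − $135.93 = $108.23. Break-even units = $8,383,200 ÷ $108.23 = 77,457.27; break-even revenue = 77,457.27 × $244.16 = $18,911,966.29.
Actual sales revenue = 190,660 × $244.16 = $46,551,545.60.
Margin of safety = $46,551,545.60 − $18,911,966.29 = $27,639,579.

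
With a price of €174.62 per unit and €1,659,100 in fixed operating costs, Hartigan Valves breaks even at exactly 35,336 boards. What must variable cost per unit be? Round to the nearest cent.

€127.67

At break-even, FC = Q × (P − VC), so P − VC = €1,659,100 ÷ 35,336 = €46.9521.
Hence VC = price − CM = €174.62 − €46.9521 = €127.67.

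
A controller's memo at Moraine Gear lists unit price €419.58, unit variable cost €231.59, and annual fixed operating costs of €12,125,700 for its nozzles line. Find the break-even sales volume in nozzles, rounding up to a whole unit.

64,502 nozzles

Contribution margin per unit = €419.58 − €231.59 = €187.99.
Break-even volume = fixed costs ÷ CM per unit = €12,125,700 ÷ €187.99 = 64,501.84, so 64,502 nozzles.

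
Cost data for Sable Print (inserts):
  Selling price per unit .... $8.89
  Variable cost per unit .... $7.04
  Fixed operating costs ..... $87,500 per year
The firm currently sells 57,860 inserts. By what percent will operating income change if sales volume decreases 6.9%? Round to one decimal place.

Contribution at this volume is 57,860 × $1.85 = $107,041.00.
Subtracting fixed costs: EBIT = $107,041.00 − $87,500 = $19,541.00.
So DOL = total CM / EBIT = $107,041.00 / $19,541.00 = 5.4778.
Operating income changes by 5.4778 × -6.9% = -37.8%.

-37.8%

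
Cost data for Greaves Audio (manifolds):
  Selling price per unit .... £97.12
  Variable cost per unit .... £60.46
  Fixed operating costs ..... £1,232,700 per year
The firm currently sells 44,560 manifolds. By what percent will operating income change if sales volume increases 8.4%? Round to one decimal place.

+34.2%

Total contribution margin = 44,560 × £36.66 = £1,633,569.60.
EBIT = £1,633,569.60 − £1,232,700 = £400,869.60.
DOL = contribution ÷ EBIT = £1,633,569.60 ÷ £400,869.60 = 4.0751.
So EBIT moves 4.0751 × (+8.4%) = +34.2%.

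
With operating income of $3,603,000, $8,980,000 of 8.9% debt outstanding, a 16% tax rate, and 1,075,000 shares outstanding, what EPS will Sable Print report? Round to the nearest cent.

Pre-tax income = $3,603,000 − $799,220.00 = $2,803,780.00.
Net income = $2,803,780.00 × (1 − 0.16) = $2,355,175.20.
Per share: $2,355,175.20 / 1,075,000 shares = $2.19.

$2.19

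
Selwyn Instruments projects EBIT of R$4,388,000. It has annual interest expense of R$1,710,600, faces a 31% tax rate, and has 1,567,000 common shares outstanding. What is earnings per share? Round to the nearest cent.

R$1.18

Interest = R$1,710,600.00, so EBT = R$4,388,000 − R$1,710,600.00 = R$2,677,400.00.
After tax at 31%: net income = R$2,677,400.00 × 0.69 = R$1,847,406.00.
Per share: R$1,847,406.00 / 1,567,000 shares = R$1.18.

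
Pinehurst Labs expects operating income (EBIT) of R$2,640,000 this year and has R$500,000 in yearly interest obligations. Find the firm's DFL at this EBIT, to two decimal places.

Annual interest charges come to R$500,000.00.
Degree of financial leverage = EBIT / (EBIT − interest) = R$2,640,000 / R$2,140,000.00 = 1.2336.

1.23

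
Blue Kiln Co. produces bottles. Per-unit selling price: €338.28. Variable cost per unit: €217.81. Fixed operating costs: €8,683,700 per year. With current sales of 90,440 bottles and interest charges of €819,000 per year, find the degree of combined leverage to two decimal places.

7.82

At 90,440 units, contribution = 90,440 × €120.47 = €10,895,306.80.
Subtracting fixed costs: EBIT = €10,895,306.80 − €8,683,700 = €2,211,606.80. Interest = €819,000.00.
DOL = €10,895,306.80 ÷ €2,211,606.80 = 4.9264; DFL = €2,211,606.80 ÷ €1,392,606.80 = 1.5881.
DCL = DOL × DFL = 4.9264 × 1.5881 = 7.8236.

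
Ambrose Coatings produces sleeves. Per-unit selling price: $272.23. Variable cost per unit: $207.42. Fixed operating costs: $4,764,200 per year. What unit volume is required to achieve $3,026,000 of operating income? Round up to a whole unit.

Each unit contributes $272.23 − $207.42 = $64.81.
Units = (FC + target) / CM = ($4,764,200 + $3,026,000) / $64.81 = 120,200.59, so 120,201 sleeves.

120,201 sleeves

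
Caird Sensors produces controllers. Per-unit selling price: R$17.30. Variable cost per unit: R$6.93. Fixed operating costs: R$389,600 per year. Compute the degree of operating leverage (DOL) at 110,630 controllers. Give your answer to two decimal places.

1.51

Total contribution margin = 110,630 × R$10.37 = R$1,147,233.10.
Operating income = contribution − fixed costs = R$1,147,233.10 − R$389,600 = R$757,633.10.
DOL = contribution ÷ EBIT = R$1,147,233.10 ÷ R$757,633.10 = 1.5142.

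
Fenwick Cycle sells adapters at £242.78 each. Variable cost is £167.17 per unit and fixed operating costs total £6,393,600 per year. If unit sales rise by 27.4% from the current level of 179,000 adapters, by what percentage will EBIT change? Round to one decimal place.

+51.9%

Contribution at this volume is 179,000 × £75.61 = £13,534,190.00.
Subtracting fixed costs: EBIT = £13,534,190.00 − £6,393,600 = £7,140,590.00.
DOL = contribution ÷ EBIT = £13,534,190.00 ÷ £7,140,590.00 = 1.8954.
So EBIT moves 1.8954 × (+27.4%) = +51.9%.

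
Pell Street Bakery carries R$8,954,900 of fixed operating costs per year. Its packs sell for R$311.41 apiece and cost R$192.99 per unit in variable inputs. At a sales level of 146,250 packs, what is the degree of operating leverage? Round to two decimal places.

2.07

Total contribution margin = 146,250 × R$118.42 = R$17,318,925.00.
Subtracting fixed costs: EBIT = R$17,318,925.00 − R$8,954,900 = R$8,364,025.00.
Degree of operating leverage = R$17,318,925.00 / R$8,364,025.00 = 2.0706.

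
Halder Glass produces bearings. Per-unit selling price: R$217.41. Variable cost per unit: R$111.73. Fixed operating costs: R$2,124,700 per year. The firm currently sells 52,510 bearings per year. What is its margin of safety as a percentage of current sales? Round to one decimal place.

Contribution margin per unit = R$217.41 − R$111.73 = R$105.68. Break-even units = R$2,124,700 ÷ R$105.68 = 20,105.03; break-even revenue = 20,105.03 × R$217.41 = R$4,371,035.46.
Actual sales revenue = 52,510 × R$217.41 = R$11,416,199.10.
Margin of safety = (R$11,416,199.10 − R$4,371,035.46) ÷ R$11,416,199.10 = 61.7%.

61.7%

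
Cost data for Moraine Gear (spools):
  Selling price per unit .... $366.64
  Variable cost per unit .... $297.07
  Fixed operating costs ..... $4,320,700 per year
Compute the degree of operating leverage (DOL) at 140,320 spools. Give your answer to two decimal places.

1.79

Contribution at this volume is 140,320 × $69.57 = $9,762,062.40.
EBIT = $9,762,062.40 − $4,320,700 = $5,441,362.40.
Degree of operating leverage = $9,762,062.40 / $5,441,362.40 = 1.7940.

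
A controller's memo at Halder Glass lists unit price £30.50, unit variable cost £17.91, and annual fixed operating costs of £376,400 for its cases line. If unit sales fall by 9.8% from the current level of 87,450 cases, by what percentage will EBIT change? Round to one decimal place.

Contribution at this volume is 87,450 × £12.59 = £1,100,995.50.
Operating income = contribution − fixed costs = £1,100,995.50 − £376,400 = £724,595.50.
Degree of operating leverage = £1,100,995.50 / £724,595.50 = 1.5195.
%ΔEBIT = DOL × %ΔSales = 1.5195 × -9.8% = -14.9%.

-14.9%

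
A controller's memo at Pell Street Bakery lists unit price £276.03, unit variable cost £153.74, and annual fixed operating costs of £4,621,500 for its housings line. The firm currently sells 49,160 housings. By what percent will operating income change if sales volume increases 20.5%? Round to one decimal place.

+88.6%

Contribution at this volume is 49,160 × £122.29 = £6,011,776.40.
EBIT = £6,011,776.40 − £4,621,500 = £1,390,276.40.
DOL = contribution ÷ EBIT = £6,011,776.40 ÷ £1,390,276.40 = 4.3242.
%ΔEBIT = DOL × %ΔSales = 4.3242 × +20.5% = +88.6%.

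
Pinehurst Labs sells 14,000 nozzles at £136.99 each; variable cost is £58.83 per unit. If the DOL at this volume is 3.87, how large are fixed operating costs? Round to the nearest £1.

At 14,000 units, contribution = 14,000 × £78.16 = £1,094,240.00.
Since DOL = CM ÷ EBIT, EBIT = £1,094,240.00 ÷ 3.87 = £282,749.35.
And FC = contribution − EBIT = £1,094,240.00 − £282,749.35 = £811,491.

£811,491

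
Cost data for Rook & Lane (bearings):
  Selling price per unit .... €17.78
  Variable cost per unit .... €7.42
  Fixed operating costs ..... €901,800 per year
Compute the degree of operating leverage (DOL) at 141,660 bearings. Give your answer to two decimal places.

2.59

Contribution at this volume is 141,660 × €10.36 = €1,467,597.60.
Operating income = contribution − fixed costs = €1,467,597.60 − €901,800 = €565,797.60.
Degree of operating leverage = €1,467,597.60 / €565,797.60 = 2.5939.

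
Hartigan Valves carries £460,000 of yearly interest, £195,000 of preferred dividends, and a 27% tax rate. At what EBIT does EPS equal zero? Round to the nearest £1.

£727,123

Grossing the preferred dividend up to pre-tax terms: £195,000 / (1 − 0.27) = £267,123.29.
Financial break-even EBIT = interest + D_p ÷ (1 − t) = £460,000 + £267,123.29 = £727,123.29.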